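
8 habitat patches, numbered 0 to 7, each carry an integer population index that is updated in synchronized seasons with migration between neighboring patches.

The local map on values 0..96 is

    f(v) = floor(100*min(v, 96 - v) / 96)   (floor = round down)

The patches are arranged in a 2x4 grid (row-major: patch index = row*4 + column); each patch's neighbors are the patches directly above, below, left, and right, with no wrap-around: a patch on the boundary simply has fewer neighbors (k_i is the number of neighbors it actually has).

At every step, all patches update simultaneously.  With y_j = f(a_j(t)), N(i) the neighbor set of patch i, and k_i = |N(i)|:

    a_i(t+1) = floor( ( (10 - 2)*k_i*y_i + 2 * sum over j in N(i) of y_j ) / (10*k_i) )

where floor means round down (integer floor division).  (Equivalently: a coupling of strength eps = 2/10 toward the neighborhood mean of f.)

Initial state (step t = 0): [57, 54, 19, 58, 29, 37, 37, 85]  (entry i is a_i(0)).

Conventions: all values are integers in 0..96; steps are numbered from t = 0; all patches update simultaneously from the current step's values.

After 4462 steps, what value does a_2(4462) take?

Answer: a_2(4462) = 48
Key observation: The state at step 27, [47, 47, 47, 47, 47, 47, 47, 47], reappears at step 30: the system is in a cycle of period 3 from step 27 on.  Therefore the state at step 4462 equals the state at step 27 + ((4462 - 27) mod 3) = 28, which is [48, 48, 48, 48, 48, 48, 48, 48].

Derivation:
t=0: [57, 54, 19, 58, 29, 37, 37, 85]
t=1: [39, 40, 23, 34, 31, 37, 34, 16]
t=2: [39, 39, 25, 31, 33, 37, 33, 19]
t=3: [39, 38, 27, 30, 35, 37, 32, 21]
t=4: [39, 38, 29, 29, 36, 37, 32, 23]
t=5: [39, 38, 30, 29, 37, 37, 32, 24]
t=6: [39, 38, 31, 29, 38, 37, 32, 26]
t=7: [39, 38, 32, 29, 39, 37, 32, 27]
t=8: [39, 38, 33, 30, 39, 37, 33, 28]
t=9: [39, 38, 34, 31, 39, 37, 33, 29]
t=10: [39, 38, 35, 32, 39, 37, 34, 30]
t=11: [39, 38, 35, 33, 39, 38, 35, 31]
t=12: [39, 38, 36, 34, 39, 38, 35, 32]
t=13: [39, 38, 36, 35, 39, 38, 36, 33]
t=14: [39, 38, 37, 35, 39, 38, 36, 34]
t=15: [39, 39, 37, 36, 39, 38, 37, 35]
t=16: [40, 39, 38, 37, 39, 39, 37, 36]
t=17: [40, 40, 38, 38, 40, 39, 38, 37]
t=18: [41, 40, 39, 38, 40, 40, 39, 38]
t=19: [41, 41, 40, 39, 41, 40, 40, 39]
t=20: [42, 41, 41, 40, 41, 41, 40, 40]
t=21: [42, 42, 41, 41, 42, 41, 41, 41]
t=22: [43, 42, 42, 42, 42, 42, 42, 42]
t=23: [43, 43, 43, 43, 43, 43, 43, 43]
t=24: [44, 44, 44, 44, 44, 44, 44, 44]
t=25: [45, 45, 45, 45, 45, 45, 45, 45]
t=26: [46, 46, 46, 46, 46, 46, 46, 46]
t=27: [47, 47, 47, 47, 47, 47, 47, 47]
t=28: [48, 48, 48, 48, 48, 48, 48, 48]
t=29: [50, 50, 50, 50, 50, 50, 50, 50]
t=30: [47, 47, 47, 47, 47, 47, 47, 47]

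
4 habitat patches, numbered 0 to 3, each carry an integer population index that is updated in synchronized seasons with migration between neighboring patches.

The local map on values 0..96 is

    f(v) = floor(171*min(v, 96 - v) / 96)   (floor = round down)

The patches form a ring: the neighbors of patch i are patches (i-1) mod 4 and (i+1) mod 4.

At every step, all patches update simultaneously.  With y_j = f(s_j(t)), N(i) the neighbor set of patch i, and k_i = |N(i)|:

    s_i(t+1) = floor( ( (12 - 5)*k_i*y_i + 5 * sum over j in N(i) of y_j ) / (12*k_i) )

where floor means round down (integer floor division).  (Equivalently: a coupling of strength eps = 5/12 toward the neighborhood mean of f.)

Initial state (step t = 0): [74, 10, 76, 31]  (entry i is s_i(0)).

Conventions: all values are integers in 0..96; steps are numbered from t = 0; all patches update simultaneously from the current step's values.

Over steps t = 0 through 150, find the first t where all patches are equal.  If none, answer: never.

Simulating step by step:
t=0: [74, 10, 76, 31]  (not all equal)
t=1: [37, 25, 35, 47]  (not all equal)
t=2: [64, 52, 62, 74]  (not all equal)
t=3: [57, 69, 59, 47]  (not all equal)
t=4: [67, 55, 65, 76]  (not all equal)
t=5: [52, 64, 54, 42]  (not all equal)
t=6: [72, 64, 70, 74]  (not all equal)
t=7: [44, 51, 46, 41]  (not all equal)
t=8: [77, 79, 79, 75]  (not all equal)
t=9: [33, 30, 31, 34]  (not all equal)
t=10: [57, 54, 55, 58]  (not all equal)
t=11: [69, 72, 71, 68]  (not all equal)
t=12: [46, 43, 44, 47]  (not all equal)
t=13: [80, 77, 78, 81]  (not all equal)
t=14: [28, 31, 30, 27]  (not all equal)
t=15: [50, 53, 52, 49]  (not all equal)
t=16: [80, 77, 78, 81]  (not all equal)

Answer: never
Key observation: The state at step 13 reappears at step 16 — the system is in a cycle of period 3 from step 13 on.  No step 0..16 is synchronized, and the cycle repeats forever, so no step up to 150 (or ever) has all patches equal.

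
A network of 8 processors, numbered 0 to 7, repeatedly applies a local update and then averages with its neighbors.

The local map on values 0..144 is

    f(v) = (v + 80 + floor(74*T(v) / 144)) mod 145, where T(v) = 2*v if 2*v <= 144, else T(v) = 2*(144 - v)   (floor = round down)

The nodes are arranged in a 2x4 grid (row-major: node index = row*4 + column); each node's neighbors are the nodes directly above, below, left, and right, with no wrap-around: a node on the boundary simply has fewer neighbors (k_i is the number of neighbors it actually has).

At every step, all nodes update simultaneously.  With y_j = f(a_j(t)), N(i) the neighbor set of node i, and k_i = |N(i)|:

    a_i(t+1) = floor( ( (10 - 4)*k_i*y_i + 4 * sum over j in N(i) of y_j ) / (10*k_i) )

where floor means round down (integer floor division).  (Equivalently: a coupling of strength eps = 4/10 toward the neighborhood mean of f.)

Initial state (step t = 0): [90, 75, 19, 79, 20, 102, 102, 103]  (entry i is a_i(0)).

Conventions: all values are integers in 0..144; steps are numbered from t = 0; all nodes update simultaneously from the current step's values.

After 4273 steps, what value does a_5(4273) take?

Simulating step by step:
t=0: [90, 75, 19, 79, 20, 102, 102, 103]
t=1: [88, 85, 102, 87, 104, 85, 85, 80]
t=2: [80, 80, 80, 80, 80, 80, 80, 80]
t=3: [80, 80, 80, 80, 80, 80, 80, 80]

Answer: a_5(4273) = 80
Key observation: The state at step 2, [80, 80, 80, 80, 80, 80, 80, 80], reappears at step 3: the system is in a cycle of period 1 from step 2 on.  Therefore the state at step 4273 equals the state at step 2 + ((4273 - 2) mod 1) = 2, which is [80, 80, 80, 80, 80, 80, 80, 80].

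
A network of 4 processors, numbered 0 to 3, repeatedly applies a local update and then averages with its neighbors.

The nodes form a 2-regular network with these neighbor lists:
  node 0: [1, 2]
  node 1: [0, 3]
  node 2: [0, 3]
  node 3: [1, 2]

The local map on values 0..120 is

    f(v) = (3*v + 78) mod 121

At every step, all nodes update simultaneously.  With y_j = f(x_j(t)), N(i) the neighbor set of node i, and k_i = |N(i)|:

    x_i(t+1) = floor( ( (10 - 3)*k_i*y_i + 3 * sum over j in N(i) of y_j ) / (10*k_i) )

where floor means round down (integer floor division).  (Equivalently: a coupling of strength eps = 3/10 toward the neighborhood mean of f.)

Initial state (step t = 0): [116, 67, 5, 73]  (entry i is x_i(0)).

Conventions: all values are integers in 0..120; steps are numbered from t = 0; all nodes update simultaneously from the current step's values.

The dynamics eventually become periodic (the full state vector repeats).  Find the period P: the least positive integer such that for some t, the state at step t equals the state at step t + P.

Simulating step by step:
t=0: [116, 67, 5, 73]
t=1: [63, 43, 82, 58]
t=2: [42, 65, 62, 32]
t=3: [66, 42, 35, 45]
t=4: [45, 77, 62, 86]
t=5: [77, 74, 43, 79]
t=6: [68, 61, 81, 72]
t=7: [42, 27, 69, 51]
t=8: [70, 55, 59, 89]
t=9: [34, 23, 31, 74]
t=10: [52, 35, 52, 52]
t=11: [105, 77, 113, 105]
t=12: [39, 55, 46, 39]
t=13: [66, 22, 88, 66]
t=14: [42, 26, 80, 42]
t=15: [74, 49, 78, 74]
t=16: [66, 90, 66, 66]
t=17: [44, 84, 34, 44]
t=18: [84, 88, 68, 84]
t=19: [82, 96, 54, 82]
t=20: [75, 26, 107, 75]
t=21: [53, 42, 43, 53]
t=22: [106, 92, 95, 106]
t=23: [39, 88, 9, 39]
t=24: [82, 92, 95, 82]
t=25: [74, 103, 24, 74]
t=26: [48, 34, 37, 48]
t=27: [89, 71, 77, 89]
t=28: [89, 65, 77, 89]
t=29: [86, 52, 77, 86]
t=30: [92, 107, 75, 92]
t=31: [92, 58, 76, 92]
t=32: [89, 40, 78, 89]
t=33: [94, 84, 79, 94]
t=34: [106, 97, 86, 106]
t=35: [38, 14, 75, 38]
t=36: [76, 105, 64, 76]
t=37: [53, 40, 38, 53]
t=38: [103, 88, 84, 103]
t=39: [45, 77, 68, 45]
t=40: [80, 74, 55, 80]
t=41: [62, 63, 23, 62]
t=42: [23, 24, 24, 23]
t=43: [26, 28, 28, 26]
t=44: [36, 39, 39, 36]
t=45: [67, 71, 71, 67]
t=46: [40, 45, 45, 40]
t=47: [81, 87, 87, 81]
t=48: [84, 91, 91, 84]
t=49: [94, 102, 102, 94]
t=50: [88, 50, 50, 88]
t=51: [102, 104, 104, 102]
t=52: [22, 25, 25, 22]
t=53: [25, 29, 29, 25]
t=54: [35, 40, 40, 35]
t=55: [66, 72, 72, 66]
t=56: [39, 46, 46, 39]
t=57: [80, 88, 88, 80]
t=58: [83, 92, 92, 83]
t=59: [93, 103, 103, 93]
t=60: [87, 51, 51, 87]
t=61: [100, 106, 106, 100]
t=62: [20, 27, 27, 20]
t=63: [23, 31, 31, 23]
t=64: [33, 42, 42, 33]
t=65: [64, 74, 74, 64]
t=66: [37, 49, 49, 37]
t=67: [78, 93, 93, 78]
t=68: [83, 101, 101, 83]
t=69: [64, 38, 38, 64]
t=70: [40, 58, 58, 40]
t=71: [56, 30, 30, 56]
t=72: [16, 34, 34, 16]
t=73: [21, 42, 42, 21]
t=74: [38, 64, 64, 38]
t=75: [58, 40, 40, 58]
t=76: [30, 56, 56, 30]
t=77: [34, 16, 16, 34]
t=78: [42, 21, 21, 42]
t=79: [64, 38, 38, 64]

Answer: 10
Key observation: The state at step 69, [64, 38, 38, 64], reappears at step 79 — and no state repeats earlier — so the cycle the system enters has period 10.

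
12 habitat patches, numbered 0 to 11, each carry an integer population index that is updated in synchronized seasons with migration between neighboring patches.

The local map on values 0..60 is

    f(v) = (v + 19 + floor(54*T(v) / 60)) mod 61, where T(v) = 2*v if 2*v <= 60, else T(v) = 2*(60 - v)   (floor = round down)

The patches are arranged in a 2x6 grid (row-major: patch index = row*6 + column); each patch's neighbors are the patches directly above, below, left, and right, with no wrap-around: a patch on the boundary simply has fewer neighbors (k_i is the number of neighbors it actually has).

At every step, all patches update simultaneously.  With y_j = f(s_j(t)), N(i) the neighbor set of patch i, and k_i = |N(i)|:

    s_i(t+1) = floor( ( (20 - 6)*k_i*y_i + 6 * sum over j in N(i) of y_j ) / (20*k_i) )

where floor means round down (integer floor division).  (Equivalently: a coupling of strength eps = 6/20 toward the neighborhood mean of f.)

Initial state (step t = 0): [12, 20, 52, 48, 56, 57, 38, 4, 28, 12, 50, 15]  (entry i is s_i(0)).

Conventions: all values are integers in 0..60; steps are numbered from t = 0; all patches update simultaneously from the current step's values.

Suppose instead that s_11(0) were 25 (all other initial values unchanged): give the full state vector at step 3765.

Answer: [38, 37, 37, 36, 36, 35, 38, 37, 37, 36, 35, 35]
Key observation: The state at step 12, [35, 35, 36, 36, 37, 37, 35, 35, 36, 37, 37, 38], reappears at step 14: the system is in a cycle of period 2 from step 12 on.  Therefore the state at step 3765 equals the state at step 12 + ((3765 - 12) mod 2) = 13, which is [38, 37, 37, 36, 36, 35, 38, 37, 37, 36, 35, 35].

Derivation:
t=0: [12, 20, 52, 48, 56, 57, 38, 4, 28, 12, 50, 25]
t=1: [43, 20, 24, 28, 22, 21, 36, 29, 35, 45, 28, 26]
t=2: [29, 19, 26, 32, 22, 18, 36, 36, 36, 32, 33, 28]
t=3: [34, 18, 29, 36, 22, 13, 37, 34, 36, 39, 36, 32]
t=4: [33, 17, 35, 35, 26, 47, 36, 34, 37, 34, 35, 41]
t=5: [33, 15, 34, 37, 31, 29, 37, 34, 36, 37, 36, 33]
t=6: [32, 11, 33, 36, 39, 39, 36, 33, 37, 36, 37, 38]
t=7: [40, 46, 39, 36, 34, 34, 37, 39, 36, 36, 35, 35]
t=8: [33, 30, 34, 36, 37, 38, 35, 34, 36, 37, 37, 38]
t=9: [39, 40, 38, 36, 36, 35, 38, 38, 37, 36, 35, 35]
t=10: [34, 34, 35, 36, 37, 37, 34, 35, 35, 37, 37, 38]
t=11: [38, 38, 37, 36, 36, 35, 38, 38, 37, 36, 35, 35]
t=12: [35, 35, 36, 36, 37, 37, 35, 35, 36, 37, 37, 38]
t=13: [38, 37, 37, 36, 36, 35, 38, 37, 37, 36, 35, 35]
t=14: [35, 35, 36, 36, 37, 37, 35, 35, 36, 37, 37, 38]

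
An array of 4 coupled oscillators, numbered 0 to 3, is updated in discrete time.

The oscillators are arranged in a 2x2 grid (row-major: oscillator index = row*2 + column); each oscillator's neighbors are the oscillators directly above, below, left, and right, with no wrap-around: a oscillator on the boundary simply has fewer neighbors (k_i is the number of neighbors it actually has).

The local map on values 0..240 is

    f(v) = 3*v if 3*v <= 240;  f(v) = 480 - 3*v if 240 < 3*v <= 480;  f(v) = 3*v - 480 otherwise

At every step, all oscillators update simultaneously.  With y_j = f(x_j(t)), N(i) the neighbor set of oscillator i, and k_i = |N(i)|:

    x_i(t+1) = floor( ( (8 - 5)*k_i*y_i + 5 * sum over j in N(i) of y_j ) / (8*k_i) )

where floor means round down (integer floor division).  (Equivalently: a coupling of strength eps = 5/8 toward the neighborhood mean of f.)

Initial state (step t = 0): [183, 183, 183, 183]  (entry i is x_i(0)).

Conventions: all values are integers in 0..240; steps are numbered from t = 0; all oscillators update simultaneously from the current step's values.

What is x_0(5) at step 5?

Answer: x_0(5) = 171

Derivation:
t=0: [183, 183, 183, 183]
t=1: [69, 69, 69, 69]
t=2: [207, 207, 207, 207]
t=3: [141, 141, 141, 141]
t=4: [57, 57, 57, 57]
t=5: [171, 171, 171, 171]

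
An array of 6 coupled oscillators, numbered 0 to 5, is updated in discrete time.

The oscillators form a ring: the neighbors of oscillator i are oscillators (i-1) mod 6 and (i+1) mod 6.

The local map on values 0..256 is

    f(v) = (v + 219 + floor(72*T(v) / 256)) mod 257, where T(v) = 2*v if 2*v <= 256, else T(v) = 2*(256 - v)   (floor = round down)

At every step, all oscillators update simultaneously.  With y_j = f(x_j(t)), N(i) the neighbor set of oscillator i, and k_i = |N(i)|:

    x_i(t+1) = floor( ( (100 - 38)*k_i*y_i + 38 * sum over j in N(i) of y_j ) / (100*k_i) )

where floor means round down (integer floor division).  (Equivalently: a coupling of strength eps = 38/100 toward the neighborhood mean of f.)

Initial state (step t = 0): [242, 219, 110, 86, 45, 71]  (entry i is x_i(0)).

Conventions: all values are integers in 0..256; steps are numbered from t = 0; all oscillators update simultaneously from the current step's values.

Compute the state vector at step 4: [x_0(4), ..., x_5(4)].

Answer: [176, 182, 173, 144, 116, 148]

Derivation:
t=0: [242, 219, 110, 86, 45, 71]
t=1: [182, 189, 138, 90, 51, 90]
t=2: [169, 183, 158, 102, 64, 106]
t=3: [170, 182, 166, 120, 85, 124]
t=4: [176, 182, 173, 144, 116, 148]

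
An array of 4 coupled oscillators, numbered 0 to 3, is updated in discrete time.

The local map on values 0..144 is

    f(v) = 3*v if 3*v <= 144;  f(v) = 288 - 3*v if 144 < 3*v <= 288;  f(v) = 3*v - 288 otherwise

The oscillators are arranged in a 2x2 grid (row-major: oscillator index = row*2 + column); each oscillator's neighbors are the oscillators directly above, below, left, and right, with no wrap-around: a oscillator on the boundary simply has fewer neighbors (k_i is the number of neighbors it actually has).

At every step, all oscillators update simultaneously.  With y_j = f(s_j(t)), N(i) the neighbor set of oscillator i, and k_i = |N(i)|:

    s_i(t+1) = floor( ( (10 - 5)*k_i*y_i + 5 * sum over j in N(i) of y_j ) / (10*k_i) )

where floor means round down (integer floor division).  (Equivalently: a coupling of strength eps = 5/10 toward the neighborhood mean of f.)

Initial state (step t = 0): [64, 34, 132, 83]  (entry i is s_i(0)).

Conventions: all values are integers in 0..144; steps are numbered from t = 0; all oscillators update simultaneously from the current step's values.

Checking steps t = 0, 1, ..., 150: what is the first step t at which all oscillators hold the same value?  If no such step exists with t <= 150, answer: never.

Answer: 17
Key observation: Synchronization is absorbing here: once all oscillators are equal they stay equal, and step 17 is the first all-equal step.

Derivation:
t=0: [64, 34, 132, 83]  (not all equal)
t=1: [100, 84, 87, 72]  (not all equal)
t=2: [21, 39, 34, 51]  (not all equal)
t=3: [86, 108, 100, 122]  (not all equal)
t=4: [27, 45, 33, 51]  (not all equal)
t=5: [99, 121, 103, 126]  (not all equal)
t=6: [28, 62, 35, 69]  (not all equal)
t=7: [93, 92, 93, 92]  (not all equal)
t=8: [9, 11, 9, 11]  (not all equal)
t=9: [28, 31, 28, 31]  (not all equal)
t=10: [86, 90, 86, 90]  (not all equal)
t=11: [27, 21, 27, 21]  (not all equal)
t=12: [76, 67, 76, 67]  (not all equal)
t=13: [66, 80, 66, 80]  (not all equal)
t=14: [79, 58, 79, 58]  (not all equal)
t=15: [66, 98, 66, 98]  (not all equal)
t=16: [69, 27, 69, 27]  (not all equal)
t=17: [81, 81, 81, 81]  (all equal)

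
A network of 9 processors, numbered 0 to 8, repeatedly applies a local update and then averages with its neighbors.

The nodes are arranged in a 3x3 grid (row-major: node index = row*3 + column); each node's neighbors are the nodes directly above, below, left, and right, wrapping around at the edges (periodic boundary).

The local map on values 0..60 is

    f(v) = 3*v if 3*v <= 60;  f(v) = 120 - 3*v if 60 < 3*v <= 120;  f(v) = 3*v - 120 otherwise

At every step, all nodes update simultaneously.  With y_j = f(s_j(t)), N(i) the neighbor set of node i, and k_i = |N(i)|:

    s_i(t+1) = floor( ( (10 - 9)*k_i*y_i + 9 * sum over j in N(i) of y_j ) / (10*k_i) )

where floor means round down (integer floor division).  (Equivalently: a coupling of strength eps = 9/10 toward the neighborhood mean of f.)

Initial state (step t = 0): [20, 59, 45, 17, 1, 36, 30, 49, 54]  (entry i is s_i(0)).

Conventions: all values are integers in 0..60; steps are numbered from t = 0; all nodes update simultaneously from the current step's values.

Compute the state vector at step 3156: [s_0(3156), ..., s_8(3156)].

Simulating step by step:
t=0: [20, 59, 45, 17, 1, 36, 30, 49, 54]
t=1: [40, 29, 39, 28, 33, 26, 43, 32, 23]
t=2: [18, 14, 28, 19, 32, 29, 25, 28, 22]
t=3: [45, 37, 44, 40, 40, 41, 49, 40, 39]
t=4: [12, 6, 7, 10, 2, 3, 6, 8, 9]
t=5: [23, 21, 22, 18, 18, 19, 28, 17, 18]
t=6: [50, 52, 54, 49, 54, 54, 50, 50, 49]
t=7: [33, 36, 34, 35, 34, 35, 28, 33, 35]
t=8: [20, 18, 15, 21, 15, 16, 19, 20, 21]
t=9: [53, 52, 53, 52, 53, 50, 58, 53, 52]
t=10: [41, 38, 35, 40, 35, 36, 39, 41, 40]
t=11: [5, 8, 6, 7, 6, 7, 1, 5, 7]
t=12: [16, 17, 20, 14, 20, 19, 16, 16, 14]
t=13: [50, 53, 50, 52, 50, 51, 45, 50, 52]
t=14: [30, 30, 34, 27, 34, 33, 31, 30, 27]
t=15: [28, 24, 28, 25, 28, 27, 33, 28, 25]
t=16: [37, 37, 41, 34, 41, 40, 38, 37, 34]
t=17: [9, 6, 8, 5, 8, 9, 12, 9, 5]
t=18: [23, 24, 21, 27, 21, 20, 22, 23, 27]
t=19: [49, 53, 50, 53, 50, 49, 45, 49, 53]
t=20: [30, 29, 32, 26, 32, 33, 31, 30, 26]
t=21: [31, 27, 30, 27, 30, 31, 35, 31, 27]
t=22: [30, 29, 32, 26, 32, 33, 31, 30, 26]

Answer: [30, 29, 32, 26, 32, 33, 31, 30, 26]
Key observation: The state at step 20, [30, 29, 32, 26, 32, 33, 31, 30, 26], reappears at step 22: the system is in a cycle of period 2 from step 20 on.  Therefore the state at step 3156 equals the state at step 20 + ((3156 - 20) mod 2) = 20, which is [30, 29, 32, 26, 32, 33, 31, 30, 26].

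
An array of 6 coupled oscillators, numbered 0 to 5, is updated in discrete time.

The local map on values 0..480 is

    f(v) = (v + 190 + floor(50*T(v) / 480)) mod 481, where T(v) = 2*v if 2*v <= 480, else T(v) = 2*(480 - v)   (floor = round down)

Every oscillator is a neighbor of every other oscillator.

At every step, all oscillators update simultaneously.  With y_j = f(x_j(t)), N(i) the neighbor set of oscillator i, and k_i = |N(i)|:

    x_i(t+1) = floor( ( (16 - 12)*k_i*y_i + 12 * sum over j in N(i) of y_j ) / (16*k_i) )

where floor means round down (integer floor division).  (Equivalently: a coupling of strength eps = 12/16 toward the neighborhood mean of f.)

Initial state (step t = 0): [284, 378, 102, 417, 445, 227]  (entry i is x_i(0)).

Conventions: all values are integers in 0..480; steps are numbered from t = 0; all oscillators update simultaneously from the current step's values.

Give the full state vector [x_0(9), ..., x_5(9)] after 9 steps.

Simulating step by step:
t=0: [284, 378, 102, 417, 445, 227]
t=1: [186, 193, 214, 196, 198, 229]
t=2: [432, 433, 435, 433, 433, 437]
t=3: [151, 151, 151, 151, 151, 152]
t=4: [372, 372, 372, 372, 372, 372]
t=5: [103, 103, 103, 103, 103, 103]
t=6: [314, 314, 314, 314, 314, 314]
t=7: [57, 57, 57, 57, 57, 57]
t=8: [258, 258, 258, 258, 258, 258]
t=9: [13, 13, 13, 13, 13, 13]

Answer: [13, 13, 13, 13, 13, 13]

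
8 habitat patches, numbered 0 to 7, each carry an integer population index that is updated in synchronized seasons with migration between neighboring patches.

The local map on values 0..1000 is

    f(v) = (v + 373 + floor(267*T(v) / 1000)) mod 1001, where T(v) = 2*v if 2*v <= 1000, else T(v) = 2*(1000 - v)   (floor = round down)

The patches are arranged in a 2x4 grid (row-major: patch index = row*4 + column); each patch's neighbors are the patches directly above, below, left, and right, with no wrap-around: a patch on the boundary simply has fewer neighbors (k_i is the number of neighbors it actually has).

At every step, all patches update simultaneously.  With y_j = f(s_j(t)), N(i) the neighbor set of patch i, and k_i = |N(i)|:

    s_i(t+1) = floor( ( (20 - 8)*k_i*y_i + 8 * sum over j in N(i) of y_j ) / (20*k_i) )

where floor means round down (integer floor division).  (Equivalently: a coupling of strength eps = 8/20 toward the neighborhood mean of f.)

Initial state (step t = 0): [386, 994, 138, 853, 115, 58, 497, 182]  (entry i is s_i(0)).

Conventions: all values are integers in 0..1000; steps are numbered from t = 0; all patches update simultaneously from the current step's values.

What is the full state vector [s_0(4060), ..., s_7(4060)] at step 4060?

Answer: [276, 276, 276, 276, 276, 276, 276, 276]
Key observation: The state at step 30, [276, 276, 276, 276, 276, 276, 276, 276], reappears at step 32: the system is in a cycle of period 2 from step 30 on.  Therefore the state at step 4060 equals the state at step 30 + ((4060 - 30) mod 2) = 30, which is [276, 276, 276, 276, 276, 276, 276, 276].

Derivation:
t=0: [386, 994, 138, 853, 115, 58, 497, 182]
t=1: [762, 489, 457, 429, 614, 416, 306, 478]
t=2: [219, 119, 176, 53, 169, 160, 530, 237]
t=3: [662, 595, 540, 548, 644, 549, 357, 562]
t=4: [206, 180, 262, 161, 198, 271, 616, 316]
t=5: [678, 689, 659, 697, 701, 675, 438, 676]
t=6: [224, 223, 194, 224, 227, 198, 113, 187]
t=7: [716, 703, 665, 695, 711, 669, 594, 647]
t=8: [237, 229, 214, 221, 233, 217, 194, 206]
t=9: [732, 720, 701, 705, 726, 706, 681, 689]
t=10: [245, 239, 232, 232, 242, 234, 226, 227]
t=11: [745, 737, 728, 726, 742, 732, 722, 722]
t=12: [251, 248, 245, 243, 250, 247, 243, 242]
t=13: [756, 752, 747, 745, 755, 751, 746, 744]
t=14: [257, 255, 254, 253, 256, 255, 253, 252]
t=15: [766, 764, 762, 760, 765, 763, 761, 759]
t=16: [262, 261, 260, 260, 261, 261, 260, 259]
t=17: [773, 772, 771, 770, 773, 772, 771, 770]
t=18: [265, 265, 264, 264, 265, 265, 264, 264]
t=19: [779, 778, 777, 777, 779, 778, 777, 777]
t=20: [268, 268, 268, 268, 268, 268, 268, 268]
t=21: [784, 784, 784, 784, 784, 784, 784, 784]
t=22: [271, 271, 271, 271, 271, 271, 271, 271]
t=23: [788, 788, 788, 788, 788, 788, 788, 788]
t=24: [273, 273, 273, 273, 273, 273, 273, 273]
t=25: [791, 791, 791, 791, 791, 791, 791, 791]
t=26: [274, 274, 274, 274, 274, 274, 274, 274]
t=27: [793, 793, 793, 793, 793, 793, 793, 793]
t=28: [275, 275, 275, 275, 275, 275, 275, 275]
t=29: [794, 794, 794, 794, 794, 794, 794, 794]
t=30: [276, 276, 276, 276, 276, 276, 276, 276]
t=31: [796, 796, 796, 796, 796, 796, 796, 796]
t=32: [276, 276, 276, 276, 276, 276, 276, 276]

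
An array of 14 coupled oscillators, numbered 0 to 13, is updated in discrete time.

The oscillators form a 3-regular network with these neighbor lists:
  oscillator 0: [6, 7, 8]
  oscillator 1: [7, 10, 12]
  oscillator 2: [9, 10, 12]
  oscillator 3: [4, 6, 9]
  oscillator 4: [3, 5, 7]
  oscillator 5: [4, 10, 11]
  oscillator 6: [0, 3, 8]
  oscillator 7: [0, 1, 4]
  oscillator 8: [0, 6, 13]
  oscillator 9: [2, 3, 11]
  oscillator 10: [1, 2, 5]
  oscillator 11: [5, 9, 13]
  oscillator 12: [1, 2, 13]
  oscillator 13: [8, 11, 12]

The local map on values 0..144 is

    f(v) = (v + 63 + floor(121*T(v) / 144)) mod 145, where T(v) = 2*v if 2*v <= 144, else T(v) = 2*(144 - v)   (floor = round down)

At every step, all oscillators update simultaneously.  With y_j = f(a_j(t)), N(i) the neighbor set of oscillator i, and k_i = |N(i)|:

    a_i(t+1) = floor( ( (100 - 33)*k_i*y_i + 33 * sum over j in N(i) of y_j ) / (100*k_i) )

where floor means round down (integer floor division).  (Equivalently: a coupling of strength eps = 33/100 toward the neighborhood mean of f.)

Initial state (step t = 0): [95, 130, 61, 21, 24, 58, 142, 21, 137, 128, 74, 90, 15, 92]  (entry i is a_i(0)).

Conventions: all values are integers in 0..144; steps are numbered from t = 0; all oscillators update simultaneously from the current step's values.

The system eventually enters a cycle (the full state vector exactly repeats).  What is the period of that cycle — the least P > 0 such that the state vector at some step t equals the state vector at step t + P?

Simulating step by step:
t=0: [95, 130, 61, 21, 24, 58, 142, 21, 137, 128, 74, 90, 15, 92]
t=1: [90, 83, 85, 108, 119, 85, 73, 111, 72, 81, 97, 92, 96, 94]
t=2: [99, 98, 100, 89, 82, 97, 106, 87, 107, 101, 96, 98, 96, 97]
t=3: [91, 93, 91, 97, 101, 94, 88, 98, 88, 92, 93, 92, 93, 92]
t=4: [97, 95, 97, 93, 91, 95, 99, 93, 99, 96, 96, 96, 96, 97]
t=5: [93, 94, 93, 95, 97, 95, 92, 95, 92, 94, 94, 94, 93, 93]
t=6: [96, 95, 96, 95, 93, 95, 96, 95, 96, 95, 95, 95, 96, 96]
t=7: [94, 94, 94, 95, 95, 95, 94, 95, 94, 94, 94, 94, 94, 94]
t=8: [95, 95, 96, 95, 95, 95, 95, 95, 96, 95, 95, 95, 96, 96]
t=9: [94, 94, 94, 95, 95, 95, 94, 95, 94, 94, 94, 94, 94, 94]

Answer: 2
Key observation: The state at step 7, [94, 94, 94, 95, 95, 95, 94, 95, 94, 94, 94, 94, 94, 94], reappears at step 9 — and no state repeats earlier — so the cycle the system enters has period 2.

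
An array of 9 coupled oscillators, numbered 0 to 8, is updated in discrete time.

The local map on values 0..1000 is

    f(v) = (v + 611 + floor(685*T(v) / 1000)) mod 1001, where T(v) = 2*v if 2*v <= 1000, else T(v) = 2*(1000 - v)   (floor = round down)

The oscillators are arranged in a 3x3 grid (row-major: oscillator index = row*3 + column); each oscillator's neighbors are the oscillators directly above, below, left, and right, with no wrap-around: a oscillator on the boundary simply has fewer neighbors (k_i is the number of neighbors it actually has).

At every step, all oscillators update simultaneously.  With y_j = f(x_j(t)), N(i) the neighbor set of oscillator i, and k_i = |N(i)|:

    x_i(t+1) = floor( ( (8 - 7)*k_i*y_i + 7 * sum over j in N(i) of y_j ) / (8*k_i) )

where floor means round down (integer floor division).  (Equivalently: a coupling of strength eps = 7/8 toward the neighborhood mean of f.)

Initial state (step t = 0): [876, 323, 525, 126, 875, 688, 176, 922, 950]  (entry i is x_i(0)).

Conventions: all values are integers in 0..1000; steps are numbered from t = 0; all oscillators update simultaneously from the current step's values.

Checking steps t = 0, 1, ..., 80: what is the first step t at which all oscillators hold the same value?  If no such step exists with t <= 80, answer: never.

Answer: 7
Key observation: Synchronization is absorbing here: once all oscillators are equal they stay equal, and step 7 is the first all-equal step.

Derivation:
t=0: [876, 323, 525, 126, 875, 688, 176, 922, 950]  (not all equal)
t=1: [643, 658, 579, 503, 661, 694, 680, 462, 674]  (not all equal)
t=2: [761, 745, 733, 742, 738, 740, 745, 727, 715]  (not all equal)
t=3: [703, 704, 705, 702, 706, 709, 707, 708, 709]  (not all equal)
t=4: [719, 718, 718, 718, 718, 717, 718, 717, 717]  (not all equal)
t=5: [713, 713, 714, 713, 714, 714, 714, 714, 714]  (not all equal)
t=6: [716, 715, 715, 715, 715, 715, 715, 715, 715]  (not all equal)
t=7: [715, 715, 715, 715, 715, 715, 715, 715, 715]  (all equal)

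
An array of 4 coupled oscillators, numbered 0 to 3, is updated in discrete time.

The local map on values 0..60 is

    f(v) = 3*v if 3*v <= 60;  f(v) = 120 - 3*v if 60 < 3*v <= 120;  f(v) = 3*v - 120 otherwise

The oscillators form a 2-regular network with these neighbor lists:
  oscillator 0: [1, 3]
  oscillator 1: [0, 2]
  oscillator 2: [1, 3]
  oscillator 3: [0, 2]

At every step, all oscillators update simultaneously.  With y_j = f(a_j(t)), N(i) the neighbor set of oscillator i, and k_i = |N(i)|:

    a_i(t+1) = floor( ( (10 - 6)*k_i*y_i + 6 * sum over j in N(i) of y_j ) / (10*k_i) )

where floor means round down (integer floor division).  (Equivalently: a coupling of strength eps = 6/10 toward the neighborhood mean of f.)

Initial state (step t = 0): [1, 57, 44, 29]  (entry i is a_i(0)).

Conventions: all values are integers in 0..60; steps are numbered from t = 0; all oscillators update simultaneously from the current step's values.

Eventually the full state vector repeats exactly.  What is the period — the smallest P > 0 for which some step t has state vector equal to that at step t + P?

Simulating step by step:
t=0: [1, 57, 44, 29]
t=1: [26, 24, 30, 17]
t=2: [46, 40, 41, 42]
t=3: [9, 6, 3, 8]
t=4: [23, 18, 16, 20]
t=5: [54, 51, 53, 53]
t=6: [38, 37, 37, 39]
t=7: [6, 8, 7, 5]
t=8: [18, 21, 20, 17]
t=9: [54, 57, 56, 54]
t=10: [44, 47, 47, 43]
t=11: [13, 18, 17, 13]
t=12: [43, 48, 48, 42]
t=13: [12, 19, 18, 12]
t=14: [42, 49, 49, 41]
t=15: [11, 20, 19, 11]
t=16: [41, 51, 50, 40]
t=17: [11, 23, 21, 9]
t=18: [36, 47, 46, 37]
t=19: [13, 17, 16, 12]
t=20: [41, 46, 45, 40]
t=21: [6, 12, 11, 5]
t=22: [22, 29, 28, 21]
t=23: [48, 40, 41, 49]
t=24: [17, 8, 9, 18]
t=25: [43, 33, 34, 45]
t=26: [14, 16, 18, 14]
t=27: [43, 48, 48, 45]
t=28: [15, 19, 21, 15]
t=29: [48, 53, 53, 48]
t=30: [28, 34, 34, 28]
t=31: [30, 23, 23, 30]
t=32: [36, 44, 44, 36]
t=33: [12, 12, 12, 12]
t=34: [36, 36, 36, 36]
t=35: [12, 12, 12, 12]

Answer: 2
Key observation: The state at step 33, [12, 12, 12, 12], reappears at step 35 — and no state repeats earlier — so the cycle the system enters has period 2.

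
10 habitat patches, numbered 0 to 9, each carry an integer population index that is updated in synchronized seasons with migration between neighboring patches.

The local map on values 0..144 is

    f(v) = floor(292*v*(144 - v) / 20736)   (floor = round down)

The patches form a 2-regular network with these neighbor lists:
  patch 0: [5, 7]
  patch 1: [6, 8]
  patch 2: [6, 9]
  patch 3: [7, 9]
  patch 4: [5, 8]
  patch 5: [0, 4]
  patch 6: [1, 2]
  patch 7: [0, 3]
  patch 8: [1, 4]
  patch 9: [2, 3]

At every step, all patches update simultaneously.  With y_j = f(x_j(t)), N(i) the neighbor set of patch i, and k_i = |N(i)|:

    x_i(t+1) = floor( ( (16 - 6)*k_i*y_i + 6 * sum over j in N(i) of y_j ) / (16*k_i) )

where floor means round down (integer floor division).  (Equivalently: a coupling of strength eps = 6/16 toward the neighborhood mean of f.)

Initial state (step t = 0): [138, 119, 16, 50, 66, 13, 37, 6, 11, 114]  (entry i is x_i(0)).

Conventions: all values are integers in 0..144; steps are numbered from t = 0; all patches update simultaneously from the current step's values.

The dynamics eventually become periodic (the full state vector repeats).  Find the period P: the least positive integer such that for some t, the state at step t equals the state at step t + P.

Answer: 2
Key observation: The state at step 5, [72, 73, 73, 72, 72, 72, 73, 72, 72, 72], reappears at step 7 — and no state repeats earlier — so the cycle the system enters has period 2.

Derivation:
t=0: [138, 119, 16, 50, 66, 13, 37, 6, 11, 114]
t=1: [13, 39, 36, 52, 53, 29, 47, 21, 33, 47]
t=2: [29, 57, 57, 60, 60, 45, 60, 39, 55, 62]
t=3: [51, 69, 69, 67, 68, 60, 69, 57, 68, 70]
t=4: [67, 72, 72, 71, 71, 69, 72, 69, 72, 72]
t=5: [72, 73, 73, 72, 72, 72, 73, 72, 72, 72]
t=6: [73, 72, 72, 73, 73, 73, 72, 73, 72, 72]
t=7: [72, 73, 73, 72, 72, 72, 73, 72, 72, 72]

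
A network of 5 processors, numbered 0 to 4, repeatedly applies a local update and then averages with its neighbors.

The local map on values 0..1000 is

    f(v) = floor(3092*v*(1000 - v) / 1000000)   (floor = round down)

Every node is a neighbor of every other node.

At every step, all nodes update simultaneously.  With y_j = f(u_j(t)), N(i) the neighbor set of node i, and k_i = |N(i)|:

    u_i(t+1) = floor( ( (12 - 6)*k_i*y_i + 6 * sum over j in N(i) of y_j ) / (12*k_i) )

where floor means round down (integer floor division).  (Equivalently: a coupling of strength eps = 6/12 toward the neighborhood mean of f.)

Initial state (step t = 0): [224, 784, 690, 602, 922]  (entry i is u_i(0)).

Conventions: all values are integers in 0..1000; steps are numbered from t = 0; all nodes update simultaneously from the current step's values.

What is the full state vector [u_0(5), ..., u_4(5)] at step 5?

Simulating step by step:
t=0: [224, 784, 690, 602, 922]
t=1: [536, 531, 583, 612, 418]
t=2: [759, 760, 753, 747, 753]
t=3: [569, 568, 573, 576, 573]
t=4: [757, 757, 756, 756, 756]
t=5: [568, 568, 569, 569, 569]

Answer: [568, 568, 569, 569, 569]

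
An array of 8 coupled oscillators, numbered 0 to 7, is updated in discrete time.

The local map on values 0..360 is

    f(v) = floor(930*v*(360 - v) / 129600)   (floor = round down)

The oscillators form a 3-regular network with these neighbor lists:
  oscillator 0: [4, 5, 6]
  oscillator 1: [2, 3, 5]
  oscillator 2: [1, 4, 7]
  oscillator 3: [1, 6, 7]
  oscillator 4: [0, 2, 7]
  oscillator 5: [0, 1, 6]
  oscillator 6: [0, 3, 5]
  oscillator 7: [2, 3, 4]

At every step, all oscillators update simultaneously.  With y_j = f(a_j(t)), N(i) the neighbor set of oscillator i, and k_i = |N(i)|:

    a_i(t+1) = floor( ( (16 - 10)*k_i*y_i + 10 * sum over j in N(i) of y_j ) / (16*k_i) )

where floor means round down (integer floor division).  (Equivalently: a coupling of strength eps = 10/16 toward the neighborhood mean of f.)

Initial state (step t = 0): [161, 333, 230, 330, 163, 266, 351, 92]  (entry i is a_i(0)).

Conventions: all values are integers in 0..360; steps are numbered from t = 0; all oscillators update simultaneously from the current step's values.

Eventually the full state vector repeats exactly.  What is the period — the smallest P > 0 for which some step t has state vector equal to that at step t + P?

Answer: 2
Key observation: The state at step 7, [221, 221, 221, 221, 221, 221, 221, 221], reappears at step 9 — and no state repeats earlier — so the cycle the system enters has period 2.

Derivation:
t=0: [161, 333, 230, 330, 163, 266, 351, 92]
t=1: [175, 120, 178, 81, 215, 132, 108, 173]
t=2: [218, 204, 224, 192, 228, 212, 200, 215]
t=3: [222, 225, 220, 228, 218, 225, 227, 221]
t=4: [218, 217, 220, 216, 220, 217, 216, 219]
t=5: [222, 222, 221, 222, 221, 222, 222, 221]
t=6: [219, 219, 219, 219, 219, 219, 219, 219]
t=7: [221, 221, 221, 221, 221, 221, 221, 221]
t=8: [220, 220, 220, 220, 220, 220, 220, 220]
t=9: [221, 221, 221, 221, 221, 221, 221, 221]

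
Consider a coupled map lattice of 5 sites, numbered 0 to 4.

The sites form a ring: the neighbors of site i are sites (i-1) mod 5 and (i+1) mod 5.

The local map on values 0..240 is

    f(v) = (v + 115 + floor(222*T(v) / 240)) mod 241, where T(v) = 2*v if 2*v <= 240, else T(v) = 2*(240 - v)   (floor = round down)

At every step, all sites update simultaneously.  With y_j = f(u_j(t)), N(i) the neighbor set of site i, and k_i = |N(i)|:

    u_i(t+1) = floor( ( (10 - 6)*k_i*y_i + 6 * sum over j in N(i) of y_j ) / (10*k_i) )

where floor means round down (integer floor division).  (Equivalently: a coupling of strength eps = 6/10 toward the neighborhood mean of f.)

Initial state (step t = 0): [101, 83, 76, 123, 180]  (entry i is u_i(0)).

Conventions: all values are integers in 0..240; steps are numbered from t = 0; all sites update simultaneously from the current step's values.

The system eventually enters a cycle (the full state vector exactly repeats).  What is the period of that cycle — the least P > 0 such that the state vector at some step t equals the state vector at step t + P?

Answer: 2
Key observation: The state at step 17, [170, 170, 170, 170, 170], reappears at step 19 — and no state repeats earlier — so the cycle the system enters has period 2.

Derivation:
t=0: [101, 83, 76, 123, 180]
t=1: [146, 119, 132, 161, 178]
t=2: [190, 204, 200, 183, 178]
t=3: [155, 148, 151, 159, 161]
t=4: [186, 189, 187, 183, 182]
t=5: [159, 158, 159, 161, 161]
t=6: [182, 182, 182, 181, 181]
t=7: [163, 163, 163, 163, 163]
t=8: [179, 179, 179, 179, 179]
t=9: [165, 165, 165, 165, 165]
t=10: [177, 177, 177, 177, 177]
t=11: [167, 167, 167, 167, 167]
t=12: [176, 176, 176, 176, 176]
t=13: [168, 168, 168, 168, 168]
t=14: [175, 175, 175, 175, 175]
t=15: [169, 169, 169, 169, 169]
t=16: [174, 174, 174, 174, 174]
t=17: [170, 170, 170, 170, 170]
t=18: [173, 173, 173, 173, 173]
t=19: [170, 170, 170, 170, 170]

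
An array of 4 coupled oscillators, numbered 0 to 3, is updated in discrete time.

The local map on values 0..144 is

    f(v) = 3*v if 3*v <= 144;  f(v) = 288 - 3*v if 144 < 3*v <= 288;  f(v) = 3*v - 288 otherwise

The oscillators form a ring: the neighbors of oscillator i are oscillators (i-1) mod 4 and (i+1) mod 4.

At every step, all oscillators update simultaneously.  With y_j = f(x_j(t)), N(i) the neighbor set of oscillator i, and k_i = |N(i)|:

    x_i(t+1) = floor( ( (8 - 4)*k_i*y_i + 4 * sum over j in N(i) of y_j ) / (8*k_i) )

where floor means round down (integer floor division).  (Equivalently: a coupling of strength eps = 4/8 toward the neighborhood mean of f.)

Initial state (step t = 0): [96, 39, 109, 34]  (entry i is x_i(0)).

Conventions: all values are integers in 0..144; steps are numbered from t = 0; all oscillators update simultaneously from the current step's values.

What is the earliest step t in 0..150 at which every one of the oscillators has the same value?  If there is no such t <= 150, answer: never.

Answer: 3
Key observation: Synchronization is absorbing here: once all oscillators are equal they stay equal, and step 3 is the first all-equal step.

Derivation:
t=0: [96, 39, 109, 34]  (not all equal)
t=1: [54, 68, 74, 60]  (not all equal)
t=2: [111, 90, 81, 102]  (not all equal)
t=3: [31, 31, 31, 31]  (all equal)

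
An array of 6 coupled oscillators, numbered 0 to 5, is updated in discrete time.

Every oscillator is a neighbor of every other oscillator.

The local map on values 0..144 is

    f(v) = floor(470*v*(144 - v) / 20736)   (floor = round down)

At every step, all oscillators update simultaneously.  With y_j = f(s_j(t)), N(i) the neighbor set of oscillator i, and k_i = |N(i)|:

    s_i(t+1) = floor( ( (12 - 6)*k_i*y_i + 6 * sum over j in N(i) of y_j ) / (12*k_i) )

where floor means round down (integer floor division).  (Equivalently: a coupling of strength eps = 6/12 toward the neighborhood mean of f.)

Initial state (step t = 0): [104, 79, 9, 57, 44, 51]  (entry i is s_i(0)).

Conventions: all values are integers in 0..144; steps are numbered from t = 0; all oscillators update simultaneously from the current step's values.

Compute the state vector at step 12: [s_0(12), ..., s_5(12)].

Answer: [117, 117, 117, 117, 117, 117]

Derivation:
t=0: [104, 79, 9, 57, 44, 51]
t=1: [93, 101, 66, 100, 95, 98]
t=2: [105, 101, 109, 102, 104, 103]
t=3: [93, 95, 90, 95, 93, 94]
t=4: [106, 106, 108, 106, 106, 106]
t=5: [90, 90, 89, 90, 90, 90]
t=6: [110, 110, 110, 110, 110, 110]
t=7: [84, 84, 84, 84, 84, 84]
t=8: [114, 114, 114, 114, 114, 114]
t=9: [77, 77, 77, 77, 77, 77]
t=10: [116, 116, 116, 116, 116, 116]
t=11: [73, 73, 73, 73, 73, 73]
t=12: [117, 117, 117, 117, 117, 117]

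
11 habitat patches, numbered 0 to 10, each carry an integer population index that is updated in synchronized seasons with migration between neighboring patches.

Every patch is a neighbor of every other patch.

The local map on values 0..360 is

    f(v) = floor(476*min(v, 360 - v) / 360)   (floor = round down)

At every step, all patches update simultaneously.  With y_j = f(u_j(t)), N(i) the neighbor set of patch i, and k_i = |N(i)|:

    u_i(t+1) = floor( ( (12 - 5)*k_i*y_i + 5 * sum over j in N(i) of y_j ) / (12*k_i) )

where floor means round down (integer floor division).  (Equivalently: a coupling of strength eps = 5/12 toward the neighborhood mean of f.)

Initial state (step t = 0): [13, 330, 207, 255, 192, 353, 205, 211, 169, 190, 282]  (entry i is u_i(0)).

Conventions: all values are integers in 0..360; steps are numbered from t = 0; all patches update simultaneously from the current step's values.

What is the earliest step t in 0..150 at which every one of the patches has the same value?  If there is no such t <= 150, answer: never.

Answer: 11
Key observation: Synchronization is absorbing here: once all patches are equal they stay equal, and step 11 is the first all-equal step.

Derivation:
t=0: [13, 330, 207, 255, 192, 353, 205, 211, 169, 190, 282]  (not all equal)
t=1: [74, 86, 175, 140, 186, 70, 176, 172, 186, 187, 121]  (not all equal)
t=2: [136, 145, 209, 184, 208, 134, 210, 207, 208, 207, 170]  (not all equal)
t=3: [188, 195, 199, 217, 200, 187, 199, 201, 200, 201, 213]  (not all equal)
t=4: [219, 214, 211, 199, 211, 220, 211, 210, 211, 210, 201]  (not all equal)
t=5: [191, 194, 197, 205, 197, 190, 197, 197, 197, 197, 204]  (not all equal)
t=6: [219, 217, 215, 209, 215, 219, 215, 215, 215, 215, 210]  (not all equal)
t=7: [188, 190, 191, 195, 191, 188, 191, 191, 191, 191, 194]  (not all equal)
t=8: [225, 223, 223, 220, 223, 225, 223, 223, 223, 223, 220]  (not all equal)
t=9: [179, 181, 181, 183, 181, 179, 181, 181, 181, 181, 183]  (not all equal)
t=10: [235, 235, 235, 234, 235, 235, 235, 235, 235, 235, 234]  (not all equal)
t=11: [165, 165, 165, 165, 165, 165, 165, 165, 165, 165, 165]  (all equal)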